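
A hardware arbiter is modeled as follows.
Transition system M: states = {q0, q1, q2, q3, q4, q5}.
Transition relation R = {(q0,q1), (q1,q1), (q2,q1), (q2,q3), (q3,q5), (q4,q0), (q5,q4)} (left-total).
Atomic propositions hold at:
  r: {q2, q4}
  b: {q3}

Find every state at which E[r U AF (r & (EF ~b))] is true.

{q2, q3, q4, q5}

Sat(~b) = {q0, q1, q2, q4, q5}
EF ~b: least fixpoint, start Z0 = {q0, q1, q2, q4, q5}, add states with some successor in Z. Z1 = {q0, q1, q2, q3, q4, q5}; fixed.
Sat(EF ~b) = {q0, q1, q2, q3, q4, q5}
Sat(r & (EF ~b)) = {q2, q4}
AF (r & (EF ~b)): least fixpoint, start Z0 = {q2, q4}, add states with every successor in Z. Z1 = {q2, q4, q5}; Z2 = {q2, q3, q4, q5}; fixed.
Sat(AF (r & (EF ~b))) = {q2, q3, q4, q5}
E[r U AF (r & (EF ~b))]: least fixpoint, start Z0 = Sat(AF (r & (EF ~b))) = {q2, q3, q4, q5}, add states in Sat(r) with some successor in Z. Already a fixed point.
Sat(E[r U AF (r & (EF ~b))]) = {q2, q3, q4, q5}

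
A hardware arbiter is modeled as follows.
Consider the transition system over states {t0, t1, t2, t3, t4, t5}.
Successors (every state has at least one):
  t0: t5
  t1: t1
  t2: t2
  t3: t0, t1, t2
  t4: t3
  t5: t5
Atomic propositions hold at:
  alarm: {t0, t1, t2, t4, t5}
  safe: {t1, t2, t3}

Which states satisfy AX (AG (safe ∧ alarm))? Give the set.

Sat(safe ∧ alarm) = {t1, t2}
AG (safe ∧ alarm): greatest fixpoint, start Z0 = {t1, t2}, keep only states in Sat with every successor in Z. Already a fixed point.
Sat(AG (safe ∧ alarm)) = {t1, t2}
Sat(AX (AG (safe ∧ alarm))) = {s : every successor in {t1, t2}} = {t1, t2}

{t1, t2}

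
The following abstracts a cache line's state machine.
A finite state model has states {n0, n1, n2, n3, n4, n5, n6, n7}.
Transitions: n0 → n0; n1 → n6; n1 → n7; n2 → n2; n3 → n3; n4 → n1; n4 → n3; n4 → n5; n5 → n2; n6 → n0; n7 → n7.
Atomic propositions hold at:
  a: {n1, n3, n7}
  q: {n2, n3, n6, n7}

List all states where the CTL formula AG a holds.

{n3, n7}

AG a: greatest fixpoint, start Z0 = {n1, n3, n7}, keep only states in Sat with every successor in Z. Z1 = {n3, n7}; fixed.
Sat(AG a) = {n3, n7}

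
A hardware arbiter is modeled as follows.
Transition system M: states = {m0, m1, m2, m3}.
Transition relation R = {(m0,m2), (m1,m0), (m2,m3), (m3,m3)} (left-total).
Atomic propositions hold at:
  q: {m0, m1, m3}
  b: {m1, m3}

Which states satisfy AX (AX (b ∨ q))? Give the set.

Sat(b ∨ q) = {m0, m1, m3}
Sat(AX (b ∨ q)) = {s : every successor in {m0, m1, m3}} = {m1, m2, m3}
Sat(AX (AX (b ∨ q))) = {s : every successor in {m1, m2, m3}} = {m0, m2, m3}

{m0, m2, m3}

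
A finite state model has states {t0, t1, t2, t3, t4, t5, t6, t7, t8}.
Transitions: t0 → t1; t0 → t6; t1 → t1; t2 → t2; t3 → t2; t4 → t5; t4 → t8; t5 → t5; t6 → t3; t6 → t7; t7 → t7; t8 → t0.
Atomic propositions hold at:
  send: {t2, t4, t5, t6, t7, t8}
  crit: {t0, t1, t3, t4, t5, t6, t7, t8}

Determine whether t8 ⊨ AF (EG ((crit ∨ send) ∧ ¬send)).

Sat(crit ∨ send) = {t0, t1, t2, t3, t4, t5, t6, t7, t8}
Sat(¬send) = {t0, t1, t3}
Sat((crit ∨ send) ∧ ¬send) = {t0, t1, t3}
EG ((crit ∨ send) ∧ ¬send): greatest fixpoint, start Z0 = {t0, t1, t3}, keep only states in Sat with some successor in Z. Z1 = {t0, t1}; fixed.
Sat(EG ((crit ∨ send) ∧ ¬send)) = {t0, t1}
AF (EG ((crit ∨ send) ∧ ¬send)): least fixpoint, start Z0 = {t0, t1}, add states with every successor in Z. Z1 = {t0, t1, t8}; fixed.
Sat(AF (EG ((crit ∨ send) ∧ ¬send))) = {t0, t1, t8}
t8 ∈ Sat(AF (EG ((crit ∨ send) ∧ ¬send))) = {t0, t1, t8}, so the formula holds at t8.

Yes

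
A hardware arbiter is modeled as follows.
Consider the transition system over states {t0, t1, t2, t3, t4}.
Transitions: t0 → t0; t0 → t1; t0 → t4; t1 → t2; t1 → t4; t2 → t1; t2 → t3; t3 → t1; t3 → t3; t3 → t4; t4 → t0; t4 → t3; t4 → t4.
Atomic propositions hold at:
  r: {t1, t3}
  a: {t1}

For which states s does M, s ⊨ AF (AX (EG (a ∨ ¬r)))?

{t0, t1}

Sat(¬r) = {t0, t2, t4}
Sat(a ∨ ¬r) = {t0, t1, t2, t4}
EG (a ∨ ¬r): greatest fixpoint, start Z0 = {t0, t1, t2, t4}, keep only states in Sat with some successor in Z. Already a fixed point.
Sat(EG (a ∨ ¬r)) = {t0, t1, t2, t4}
Sat(AX (EG (a ∨ ¬r))) = {s : every successor in {t0, t1, t2, t4}} = {t0, t1}
AF (AX (EG (a ∨ ¬r))): least fixpoint, start Z0 = {t0, t1}, add states with every successor in Z. Already a fixed point.
Sat(AF (AX (EG (a ∨ ¬r)))) = {t0, t1}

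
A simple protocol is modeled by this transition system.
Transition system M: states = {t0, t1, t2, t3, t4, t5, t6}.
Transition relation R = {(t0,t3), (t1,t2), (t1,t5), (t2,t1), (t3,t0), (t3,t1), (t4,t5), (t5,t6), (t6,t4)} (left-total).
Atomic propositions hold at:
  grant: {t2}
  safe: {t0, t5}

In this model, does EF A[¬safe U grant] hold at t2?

Yes

Sat(¬safe) = {t1, t2, t3, t4, t6}
A[¬safe U grant]: least fixpoint, start Z0 = Sat(grant) = {t2}, add states in Sat(¬safe) with every successor in Z. Already a fixed point.
Sat(A[¬safe U grant]) = {t2}
EF A[¬safe U grant]: least fixpoint, start Z0 = {t2}, add states with some successor in Z. Z1 = {t1, t2}; Z2 = {t1, t2, t3}; Z3 = {t0, t1, t2, t3}; fixed.
Sat(EF A[¬safe U grant]) = {t0, t1, t2, t3}
t2 ∈ Sat(EF A[¬safe U grant]) = {t0, t1, t2, t3}, so the formula holds at t2.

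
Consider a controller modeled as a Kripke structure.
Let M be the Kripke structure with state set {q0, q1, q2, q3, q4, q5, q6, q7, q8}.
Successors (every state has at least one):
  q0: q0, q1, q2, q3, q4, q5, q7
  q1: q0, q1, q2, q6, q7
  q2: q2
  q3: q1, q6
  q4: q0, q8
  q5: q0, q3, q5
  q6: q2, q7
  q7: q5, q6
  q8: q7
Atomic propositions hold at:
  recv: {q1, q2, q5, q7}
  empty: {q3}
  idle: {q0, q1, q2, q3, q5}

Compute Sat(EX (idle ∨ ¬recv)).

Sat(¬recv) = {q0, q3, q4, q6, q8}
Sat(idle ∨ ¬recv) = {q0, q1, q2, q3, q4, q5, q6, q8}
Sat(EX (idle ∨ ¬recv)) = {s : some successor in {q0, q1, q2, q3, q4, q5, q6, q8}} = {q0, q1, q2, q3, q4, q5, q6, q7}

{q0, q1, q2, q3, q4, q5, q6, q7}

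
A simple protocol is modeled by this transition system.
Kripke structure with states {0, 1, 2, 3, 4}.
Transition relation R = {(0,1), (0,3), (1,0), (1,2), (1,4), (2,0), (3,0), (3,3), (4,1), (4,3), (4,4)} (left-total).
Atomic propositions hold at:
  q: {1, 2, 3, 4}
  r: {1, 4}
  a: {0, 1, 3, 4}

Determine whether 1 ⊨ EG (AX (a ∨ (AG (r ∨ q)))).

No

Sat(r ∨ q) = {1, 2, 3, 4}
AG (r ∨ q): greatest fixpoint, start Z0 = {1, 2, 3, 4}, keep only states in Sat with every successor in Z. Z1 = {4}; Z2 = ∅; fixed.
Sat(AG (r ∨ q)) = ∅
Sat(a ∨ (AG (r ∨ q))) = {0, 1, 3, 4}
Sat(AX (a ∨ (AG (r ∨ q)))) = {s : every successor in {0, 1, 3, 4}} = {0, 2, 3, 4}
EG (AX (a ∨ (AG (r ∨ q)))): greatest fixpoint, start Z0 = {0, 2, 3, 4}, keep only states in Sat with some successor in Z. Already a fixed point.
Sat(EG (AX (a ∨ (AG (r ∨ q))))) = {0, 2, 3, 4}
1 ∉ Sat(EG (AX (a ∨ (AG (r ∨ q))))) = {0, 2, 3, 4}, so the formula does not hold at 1.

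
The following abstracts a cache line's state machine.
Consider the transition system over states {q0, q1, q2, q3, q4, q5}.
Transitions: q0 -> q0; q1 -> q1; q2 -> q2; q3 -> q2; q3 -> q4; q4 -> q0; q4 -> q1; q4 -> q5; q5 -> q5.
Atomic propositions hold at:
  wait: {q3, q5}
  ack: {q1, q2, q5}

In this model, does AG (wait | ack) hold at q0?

No

Sat(wait | ack) = {q1, q2, q3, q5}
AG (wait | ack): greatest fixpoint, start Z0 = {q1, q2, q3, q5}, keep only states in Sat with every successor in Z. Z1 = {q1, q2, q5}; fixed.
Sat(AG (wait | ack)) = {q1, q2, q5}
q0 ∉ Sat(AG (wait | ack)) = {q1, q2, q5}, so the formula does not hold at q0.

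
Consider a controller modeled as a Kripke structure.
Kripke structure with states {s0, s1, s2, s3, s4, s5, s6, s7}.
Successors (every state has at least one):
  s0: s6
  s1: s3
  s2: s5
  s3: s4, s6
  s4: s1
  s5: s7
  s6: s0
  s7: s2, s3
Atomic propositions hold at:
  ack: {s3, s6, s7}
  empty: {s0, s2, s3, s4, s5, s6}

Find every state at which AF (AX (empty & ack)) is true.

Sat(empty & ack) = {s3, s6}
Sat(AX (empty & ack)) = {s : every successor in {s3, s6}} = {s0, s1}
AF (AX (empty & ack)): least fixpoint, start Z0 = {s0, s1}, add states with every successor in Z. Z1 = {s0, s1, s4, s6}; Z2 = {s0, s1, s3, s4, s6}; fixed.
Sat(AF (AX (empty & ack))) = {s0, s1, s3, s4, s6}

{s0, s1, s3, s4, s6}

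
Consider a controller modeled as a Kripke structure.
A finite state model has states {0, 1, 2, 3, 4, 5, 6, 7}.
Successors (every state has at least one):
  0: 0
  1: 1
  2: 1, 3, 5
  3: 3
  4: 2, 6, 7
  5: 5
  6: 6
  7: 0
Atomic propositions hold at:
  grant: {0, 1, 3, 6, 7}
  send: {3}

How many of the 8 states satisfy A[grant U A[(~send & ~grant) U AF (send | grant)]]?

Sat(~send) = {0, 1, 2, 4, 5, 6, 7}
Sat(~grant) = {2, 4, 5}
Sat(~send & ~grant) = {2, 4, 5}
Sat(send | grant) = {0, 1, 3, 6, 7}
AF (send | grant): least fixpoint, start Z0 = {0, 1, 3, 6, 7}, add states with every successor in Z. Already a fixed point.
Sat(AF (send | grant)) = {0, 1, 3, 6, 7}
A[(~send & ~grant) U AF (send | grant)]: least fixpoint, start Z0 = Sat(AF (send | grant)) = {0, 1, 3, 6, 7}, add states in Sat(~send & ~grant) with every successor in Z. Already a fixed point.
Sat(A[(~send & ~grant) U AF (send | grant)]) = {0, 1, 3, 6, 7}
A[grant U A[(~send & ~grant) U AF (send | grant)]]: least fixpoint, start Z0 = Sat(A[(~send & ~grant) U AF (send | grant)]) = {0, 1, 3, 6, 7}, add states in Sat(grant) with every successor in Z. Already a fixed point.
Sat(A[grant U A[(~send & ~grant) U AF (send | grant)]]) = {0, 1, 3, 6, 7}
|Sat(A[grant U A[(~send & ~grant) U AF (send | grant)]])| = |{0, 1, 3, 6, 7}| = 5.

5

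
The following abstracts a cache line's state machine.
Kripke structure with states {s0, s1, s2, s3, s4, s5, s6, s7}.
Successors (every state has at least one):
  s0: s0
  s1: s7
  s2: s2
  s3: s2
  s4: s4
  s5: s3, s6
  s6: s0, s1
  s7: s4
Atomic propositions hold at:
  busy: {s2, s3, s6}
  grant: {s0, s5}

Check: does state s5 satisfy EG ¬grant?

No

Sat(¬grant) = {s1, s2, s3, s4, s6, s7}
EG ¬grant: greatest fixpoint, start Z0 = {s1, s2, s3, s4, s6, s7}, keep only states in Sat with some successor in Z. Already a fixed point.
Sat(EG ¬grant) = {s1, s2, s3, s4, s6, s7}
s5 ∉ Sat(EG ¬grant) = {s1, s2, s3, s4, s6, s7}, so the formula does not hold at s5.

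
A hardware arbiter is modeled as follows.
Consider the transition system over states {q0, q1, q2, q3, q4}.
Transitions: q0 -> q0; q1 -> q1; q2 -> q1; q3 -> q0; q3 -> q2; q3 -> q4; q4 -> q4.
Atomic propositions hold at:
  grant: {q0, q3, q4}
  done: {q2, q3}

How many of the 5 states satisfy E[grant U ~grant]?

Sat(~grant) = {q1, q2}
E[grant U ~grant]: least fixpoint, start Z0 = Sat(~grant) = {q1, q2}, add states in Sat(grant) with some successor in Z. Z1 = {q1, q2, q3}; fixed.
Sat(E[grant U ~grant]) = {q1, q2, q3}
|Sat(E[grant U ~grant])| = |{q1, q2, q3}| = 3.

3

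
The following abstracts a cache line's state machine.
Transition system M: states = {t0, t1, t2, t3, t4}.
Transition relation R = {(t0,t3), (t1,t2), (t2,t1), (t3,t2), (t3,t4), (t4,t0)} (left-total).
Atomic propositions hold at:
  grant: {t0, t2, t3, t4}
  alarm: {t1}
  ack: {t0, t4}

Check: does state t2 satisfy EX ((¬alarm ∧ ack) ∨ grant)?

No

Sat(¬alarm) = {t0, t2, t3, t4}
Sat(¬alarm ∧ ack) = {t0, t4}
Sat((¬alarm ∧ ack) ∨ grant) = {t0, t2, t3, t4}
Sat(EX ((¬alarm ∧ ack) ∨ grant)) = {s : some successor in {t0, t2, t3, t4}} = {t0, t1, t3, t4}
t2 ∉ Sat(EX ((¬alarm ∧ ack) ∨ grant)) = {t0, t1, t3, t4}, so the formula does not hold at t2.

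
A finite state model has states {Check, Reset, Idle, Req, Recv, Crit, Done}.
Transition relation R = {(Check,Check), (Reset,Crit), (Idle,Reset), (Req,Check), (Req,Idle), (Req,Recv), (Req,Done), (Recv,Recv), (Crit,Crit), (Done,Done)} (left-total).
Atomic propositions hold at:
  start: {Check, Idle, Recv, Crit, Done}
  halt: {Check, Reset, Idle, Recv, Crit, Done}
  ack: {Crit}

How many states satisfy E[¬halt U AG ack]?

1

Sat(¬halt) = {Req}
AG ack: greatest fixpoint, start Z0 = {Crit}, keep only states in Sat with every successor in Z. Already a fixed point.
Sat(AG ack) = {Crit}
E[¬halt U AG ack]: least fixpoint, start Z0 = Sat(AG ack) = {Crit}, add states in Sat(¬halt) with some successor in Z. Already a fixed point.
Sat(E[¬halt U AG ack]) = {Crit}
|Sat(E[¬halt U AG ack])| = |{Crit}| = 1.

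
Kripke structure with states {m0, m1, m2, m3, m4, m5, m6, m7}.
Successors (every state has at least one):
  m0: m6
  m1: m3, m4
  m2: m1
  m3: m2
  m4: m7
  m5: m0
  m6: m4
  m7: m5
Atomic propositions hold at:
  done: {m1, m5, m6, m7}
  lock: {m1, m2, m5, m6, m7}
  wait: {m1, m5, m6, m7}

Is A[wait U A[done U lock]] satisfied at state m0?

No

A[done U lock]: least fixpoint, start Z0 = Sat(lock) = {m1, m2, m5, m6, m7}, add states in Sat(done) with every successor in Z. Already a fixed point.
Sat(A[done U lock]) = {m1, m2, m5, m6, m7}
A[wait U A[done U lock]]: least fixpoint, start Z0 = Sat(A[done U lock]) = {m1, m2, m5, m6, m7}, add states in Sat(wait) with every successor in Z. Already a fixed point.
Sat(A[wait U A[done U lock]]) = {m1, m2, m5, m6, m7}
m0 ∉ Sat(A[wait U A[done U lock]]) = {m1, m2, m5, m6, m7}, so the formula does not hold at m0.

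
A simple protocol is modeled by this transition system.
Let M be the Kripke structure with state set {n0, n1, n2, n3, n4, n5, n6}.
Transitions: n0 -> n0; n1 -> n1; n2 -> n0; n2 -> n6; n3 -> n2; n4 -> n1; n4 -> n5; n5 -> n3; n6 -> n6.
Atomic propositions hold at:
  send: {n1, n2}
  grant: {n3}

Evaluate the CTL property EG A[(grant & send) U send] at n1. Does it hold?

Yes

Sat(grant & send) = ∅
A[(grant & send) U send]: least fixpoint, start Z0 = Sat(send) = {n1, n2}, add states in Sat(grant & send) with every successor in Z. Already a fixed point.
Sat(A[(grant & send) U send]) = {n1, n2}
EG A[(grant & send) U send]: greatest fixpoint, start Z0 = {n1, n2}, keep only states in Sat with some successor in Z. Z1 = {n1}; fixed.
Sat(EG A[(grant & send) U send]) = {n1}
n1 ∈ Sat(EG A[(grant & send) U send]) = {n1}, so the formula holds at n1.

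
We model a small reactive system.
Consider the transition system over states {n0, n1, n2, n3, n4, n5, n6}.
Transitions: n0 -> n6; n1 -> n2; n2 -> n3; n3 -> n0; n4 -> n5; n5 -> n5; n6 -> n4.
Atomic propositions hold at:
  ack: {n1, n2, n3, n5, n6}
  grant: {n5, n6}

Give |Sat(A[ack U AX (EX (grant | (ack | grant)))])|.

6

Sat(ack | grant) = {n1, n2, n3, n5, n6}
Sat(grant | (ack | grant)) = {n1, n2, n3, n5, n6}
Sat(EX (grant | (ack | grant))) = {s : some successor in {n1, n2, n3, n5, n6}} = {n0, n1, n2, n4, n5}
Sat(AX (EX (grant | (ack | grant)))) = {s : every successor in {n0, n1, n2, n4, n5}} = {n1, n3, n4, n5, n6}
A[ack U AX (EX (grant | (ack | grant)))]: least fixpoint, start Z0 = Sat(AX (EX (grant | (ack | grant)))) = {n1, n3, n4, n5, n6}, add states in Sat(ack) with every successor in Z. Z1 = {n1, n2, n3, n4, n5, n6}; fixed.
Sat(A[ack U AX (EX (grant | (ack | grant)))]) = {n1, n2, n3, n4, n5, n6}
|Sat(A[ack U AX (EX (grant | (ack | grant)))])| = |{n1, n2, n3, n4, n5, n6}| = 6.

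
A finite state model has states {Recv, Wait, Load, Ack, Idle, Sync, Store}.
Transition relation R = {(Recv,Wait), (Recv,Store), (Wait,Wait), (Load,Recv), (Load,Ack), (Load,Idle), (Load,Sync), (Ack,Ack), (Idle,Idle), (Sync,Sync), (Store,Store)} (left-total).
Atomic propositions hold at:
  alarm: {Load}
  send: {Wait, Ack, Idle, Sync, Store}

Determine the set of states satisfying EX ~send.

{Load}

Sat(~send) = {Recv, Load}
Sat(EX ~send) = {s : some successor in {Recv, Load}} = {Load}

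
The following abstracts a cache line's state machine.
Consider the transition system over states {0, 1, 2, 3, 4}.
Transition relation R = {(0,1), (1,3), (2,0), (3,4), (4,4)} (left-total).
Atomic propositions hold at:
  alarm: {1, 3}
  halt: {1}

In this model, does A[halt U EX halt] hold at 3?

Sat(EX halt) = {s : some successor in {1}} = {0}
A[halt U EX halt]: least fixpoint, start Z0 = Sat(EX halt) = {0}, add states in Sat(halt) with every successor in Z. Already a fixed point.
Sat(A[halt U EX halt]) = {0}
3 ∉ Sat(A[halt U EX halt]) = {0}, so the formula does not hold at 3.

No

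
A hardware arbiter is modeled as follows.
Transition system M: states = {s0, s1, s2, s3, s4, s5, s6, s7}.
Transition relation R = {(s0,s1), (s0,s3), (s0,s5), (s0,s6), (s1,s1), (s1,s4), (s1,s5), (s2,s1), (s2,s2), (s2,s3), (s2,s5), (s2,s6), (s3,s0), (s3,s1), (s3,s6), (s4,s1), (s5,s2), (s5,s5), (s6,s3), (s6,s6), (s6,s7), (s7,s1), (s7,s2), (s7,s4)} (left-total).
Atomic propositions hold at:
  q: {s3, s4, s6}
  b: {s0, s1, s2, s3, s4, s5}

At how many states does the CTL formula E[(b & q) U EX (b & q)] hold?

7

Sat(b & q) = {s3, s4}
Sat(EX (b & q)) = {s : some successor in {s3, s4}} = {s0, s1, s2, s6, s7}
E[(b & q) U EX (b & q)]: least fixpoint, start Z0 = Sat(EX (b & q)) = {s0, s1, s2, s6, s7}, add states in Sat(b & q) with some successor in Z. Z1 = {s0, s1, s2, s3, s4, s6, s7}; fixed.
Sat(E[(b & q) U EX (b & q)]) = {s0, s1, s2, s3, s4, s6, s7}
|Sat(E[(b & q) U EX (b & q)])| = |{s0, s1, s2, s3, s4, s6, s7}| = 7.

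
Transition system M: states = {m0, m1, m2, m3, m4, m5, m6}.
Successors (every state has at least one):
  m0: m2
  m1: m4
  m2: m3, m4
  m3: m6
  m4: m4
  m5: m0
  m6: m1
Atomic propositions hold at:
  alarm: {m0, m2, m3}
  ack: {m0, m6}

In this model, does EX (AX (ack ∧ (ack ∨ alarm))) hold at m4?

Sat(ack ∨ alarm) = {m0, m2, m3, m6}
Sat(ack ∧ (ack ∨ alarm)) = {m0, m6}
Sat(AX (ack ∧ (ack ∨ alarm))) = {s : every successor in {m0, m6}} = {m3, m5}
Sat(EX (AX (ack ∧ (ack ∨ alarm)))) = {s : some successor in {m3, m5}} = {m2}
m4 ∉ Sat(EX (AX (ack ∧ (ack ∨ alarm)))) = {m2}, so the formula does not hold at m4.

No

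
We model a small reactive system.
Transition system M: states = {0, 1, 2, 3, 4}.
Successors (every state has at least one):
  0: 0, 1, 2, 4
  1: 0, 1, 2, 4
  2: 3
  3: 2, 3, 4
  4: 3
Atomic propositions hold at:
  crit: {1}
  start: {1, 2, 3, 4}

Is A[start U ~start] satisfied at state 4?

No

Sat(~start) = {0}
A[start U ~start]: least fixpoint, start Z0 = Sat(~start) = {0}, add states in Sat(start) with every successor in Z. Already a fixed point.
Sat(A[start U ~start]) = {0}
4 ∉ Sat(A[start U ~start]) = {0}, so the formula does not hold at 4.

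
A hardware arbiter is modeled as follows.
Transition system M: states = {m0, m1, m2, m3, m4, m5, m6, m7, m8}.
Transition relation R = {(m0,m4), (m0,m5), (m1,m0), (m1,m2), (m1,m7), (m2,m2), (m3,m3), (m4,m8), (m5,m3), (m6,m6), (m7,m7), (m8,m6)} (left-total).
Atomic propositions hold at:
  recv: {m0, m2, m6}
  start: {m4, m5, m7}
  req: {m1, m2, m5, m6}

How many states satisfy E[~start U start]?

5

Sat(~start) = {m0, m1, m2, m3, m6, m8}
E[~start U start]: least fixpoint, start Z0 = Sat(start) = {m4, m5, m7}, add states in Sat(~start) with some successor in Z. Z1 = {m0, m1, m4, m5, m7}; fixed.
Sat(E[~start U start]) = {m0, m1, m4, m5, m7}
|Sat(E[~start U start])| = |{m0, m1, m4, m5, m7}| = 5.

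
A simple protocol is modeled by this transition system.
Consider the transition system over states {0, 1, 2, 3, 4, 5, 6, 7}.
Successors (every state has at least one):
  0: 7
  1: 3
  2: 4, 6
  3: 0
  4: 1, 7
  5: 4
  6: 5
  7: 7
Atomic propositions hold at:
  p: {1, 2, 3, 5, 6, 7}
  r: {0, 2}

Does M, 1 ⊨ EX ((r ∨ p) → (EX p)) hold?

Sat(r ∨ p) = {0, 1, 2, 3, 5, 6, 7}
Sat(EX p) = {s : some successor in {1, 2, 3, 5, 6, 7}} = {0, 1, 2, 4, 6, 7}
Sat((r ∨ p) → (EX p)) = {0, 1, 2, 4, 6, 7}
Sat(EX ((r ∨ p) → (EX p))) = {s : some successor in {0, 1, 2, 4, 6, 7}} = {0, 2, 3, 4, 5, 7}
1 ∉ Sat(EX ((r ∨ p) → (EX p))) = {0, 2, 3, 4, 5, 7}, so the formula does not hold at 1.

No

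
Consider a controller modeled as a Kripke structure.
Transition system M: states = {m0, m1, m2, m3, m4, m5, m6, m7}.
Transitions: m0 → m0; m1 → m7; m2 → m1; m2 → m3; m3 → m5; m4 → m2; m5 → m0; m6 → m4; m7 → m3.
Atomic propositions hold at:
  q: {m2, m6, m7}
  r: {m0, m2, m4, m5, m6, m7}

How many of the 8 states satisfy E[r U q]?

4

E[r U q]: least fixpoint, start Z0 = Sat(q) = {m2, m6, m7}, add states in Sat(r) with some successor in Z. Z1 = {m2, m4, m6, m7}; fixed.
Sat(E[r U q]) = {m2, m4, m6, m7}
|Sat(E[r U q])| = |{m2, m4, m6, m7}| = 4.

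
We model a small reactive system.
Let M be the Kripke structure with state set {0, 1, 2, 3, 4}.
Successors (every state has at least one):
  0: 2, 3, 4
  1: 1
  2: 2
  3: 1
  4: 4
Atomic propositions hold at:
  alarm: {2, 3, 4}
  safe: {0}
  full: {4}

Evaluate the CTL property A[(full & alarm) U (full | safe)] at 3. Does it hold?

No

Sat(full & alarm) = {4}
Sat(full | safe) = {0, 4}
A[(full & alarm) U (full | safe)]: least fixpoint, start Z0 = Sat((full | safe)) = {0, 4}, add states in Sat(full & alarm) with every successor in Z. Already a fixed point.
Sat(A[(full & alarm) U (full | safe)]) = {0, 4}
3 ∉ Sat(A[(full & alarm) U (full | safe)]) = {0, 4}, so the formula does not hold at 3.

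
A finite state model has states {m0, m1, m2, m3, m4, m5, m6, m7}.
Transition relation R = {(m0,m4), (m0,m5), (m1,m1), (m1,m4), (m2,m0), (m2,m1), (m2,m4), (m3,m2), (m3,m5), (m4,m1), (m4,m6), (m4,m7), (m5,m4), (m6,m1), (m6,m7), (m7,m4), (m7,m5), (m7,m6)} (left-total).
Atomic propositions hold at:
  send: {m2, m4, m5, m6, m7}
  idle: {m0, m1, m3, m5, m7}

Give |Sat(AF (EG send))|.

EG send: greatest fixpoint, start Z0 = {m2, m4, m5, m6, m7}, keep only states in Sat with some successor in Z. Already a fixed point.
Sat(EG send) = {m2, m4, m5, m6, m7}
AF (EG send): least fixpoint, start Z0 = {m2, m4, m5, m6, m7}, add states with every successor in Z. Z1 = {m0, m2, m3, m4, m5, m6, m7}; fixed.
Sat(AF (EG send)) = {m0, m2, m3, m4, m5, m6, m7}
|Sat(AF (EG send))| = |{m0, m2, m3, m4, m5, m6, m7}| = 7.

7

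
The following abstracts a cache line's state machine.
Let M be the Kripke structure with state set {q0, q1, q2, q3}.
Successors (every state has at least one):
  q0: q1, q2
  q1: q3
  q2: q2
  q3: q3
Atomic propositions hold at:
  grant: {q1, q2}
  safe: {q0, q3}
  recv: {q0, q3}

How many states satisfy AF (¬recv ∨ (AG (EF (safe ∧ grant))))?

Sat(¬recv) = {q1, q2}
Sat(safe ∧ grant) = ∅
EF (safe ∧ grant): least fixpoint, start Z0 = ∅, add states with some successor in Z. Already a fixed point.
Sat(EF (safe ∧ grant)) = ∅
AG (EF (safe ∧ grant)): greatest fixpoint, start Z0 = ∅, keep only states in Sat with every successor in Z. Already a fixed point.
Sat(AG (EF (safe ∧ grant))) = ∅
Sat(¬recv ∨ (AG (EF (safe ∧ grant)))) = {q1, q2}
AF (¬recv ∨ (AG (EF (safe ∧ grant)))): least fixpoint, start Z0 = {q1, q2}, add states with every successor in Z. Z1 = {q0, q1, q2}; fixed.
Sat(AF (¬recv ∨ (AG (EF (safe ∧ grant))))) = {q0, q1, q2}
|Sat(AF (¬recv ∨ (AG (EF (safe ∧ grant)))))| = |{q0, q1, q2}| = 3.

3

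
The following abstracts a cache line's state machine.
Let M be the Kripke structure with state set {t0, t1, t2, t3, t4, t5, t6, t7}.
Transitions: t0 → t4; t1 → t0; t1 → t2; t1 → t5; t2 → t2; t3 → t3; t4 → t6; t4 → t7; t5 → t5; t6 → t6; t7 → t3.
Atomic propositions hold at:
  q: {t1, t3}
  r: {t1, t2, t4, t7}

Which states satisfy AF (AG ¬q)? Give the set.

{t2, t5, t6}

Sat(¬q) = {t0, t2, t4, t5, t6, t7}
AG ¬q: greatest fixpoint, start Z0 = {t0, t2, t4, t5, t6, t7}, keep only states in Sat with every successor in Z. Z1 = {t0, t2, t4, t5, t6}; Z2 = {t0, t2, t5, t6}; Z3 = {t2, t5, t6}; fixed.
Sat(AG ¬q) = {t2, t5, t6}
AF (AG ¬q): least fixpoint, start Z0 = {t2, t5, t6}, add states with every successor in Z. Already a fixed point.
Sat(AF (AG ¬q)) = {t2, t5, t6}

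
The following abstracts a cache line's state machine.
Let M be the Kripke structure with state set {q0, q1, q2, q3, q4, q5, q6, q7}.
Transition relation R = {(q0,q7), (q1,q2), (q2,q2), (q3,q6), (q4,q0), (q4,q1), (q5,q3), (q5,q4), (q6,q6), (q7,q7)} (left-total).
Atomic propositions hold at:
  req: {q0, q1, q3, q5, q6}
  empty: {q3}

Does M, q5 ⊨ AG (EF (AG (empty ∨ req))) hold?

Sat(empty ∨ req) = {q0, q1, q3, q5, q6}
AG (empty ∨ req): greatest fixpoint, start Z0 = {q0, q1, q3, q5, q6}, keep only states in Sat with every successor in Z. Z1 = {q3, q6}; fixed.
Sat(AG (empty ∨ req)) = {q3, q6}
EF (AG (empty ∨ req)): least fixpoint, start Z0 = {q3, q6}, add states with some successor in Z. Z1 = {q3, q5, q6}; fixed.
Sat(EF (AG (empty ∨ req))) = {q3, q5, q6}
AG (EF (AG (empty ∨ req))): greatest fixpoint, start Z0 = {q3, q5, q6}, keep only states in Sat with every successor in Z. Z1 = {q3, q6}; fixed.
Sat(AG (EF (AG (empty ∨ req)))) = {q3, q6}
q5 ∉ Sat(AG (EF (AG (empty ∨ req)))) = {q3, q6}, so the formula does not hold at q5.

No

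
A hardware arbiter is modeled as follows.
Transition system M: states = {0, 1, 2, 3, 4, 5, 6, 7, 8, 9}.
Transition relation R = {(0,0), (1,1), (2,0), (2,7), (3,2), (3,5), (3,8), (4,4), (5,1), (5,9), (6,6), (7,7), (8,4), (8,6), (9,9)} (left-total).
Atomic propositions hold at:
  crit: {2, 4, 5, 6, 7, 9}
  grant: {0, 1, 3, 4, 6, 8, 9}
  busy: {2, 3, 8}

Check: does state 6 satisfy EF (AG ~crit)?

Sat(~crit) = {0, 1, 3, 8}
AG ~crit: greatest fixpoint, start Z0 = {0, 1, 3, 8}, keep only states in Sat with every successor in Z. Z1 = {0, 1}; fixed.
Sat(AG ~crit) = {0, 1}
EF (AG ~crit): least fixpoint, start Z0 = {0, 1}, add states with some successor in Z. Z1 = {0, 1, 2, 5}; Z2 = {0, 1, 2, 3, 5}; fixed.
Sat(EF (AG ~crit)) = {0, 1, 2, 3, 5}
6 ∉ Sat(EF (AG ~crit)) = {0, 1, 2, 3, 5}, so the formula does not hold at 6.

No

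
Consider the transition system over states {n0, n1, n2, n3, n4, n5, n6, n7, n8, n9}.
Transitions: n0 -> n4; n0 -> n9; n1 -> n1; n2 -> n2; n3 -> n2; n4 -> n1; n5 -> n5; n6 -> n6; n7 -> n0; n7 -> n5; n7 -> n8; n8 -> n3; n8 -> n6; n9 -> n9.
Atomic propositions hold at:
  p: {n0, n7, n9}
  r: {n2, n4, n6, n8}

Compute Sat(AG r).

{n2, n6}

AG r: greatest fixpoint, start Z0 = {n2, n4, n6, n8}, keep only states in Sat with every successor in Z. Z1 = {n2, n6}; fixed.
Sat(AG r) = {n2, n6}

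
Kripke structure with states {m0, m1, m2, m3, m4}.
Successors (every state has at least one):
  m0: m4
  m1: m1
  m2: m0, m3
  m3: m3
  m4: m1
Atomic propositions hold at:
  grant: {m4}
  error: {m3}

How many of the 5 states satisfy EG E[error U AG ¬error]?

Sat(¬error) = {m0, m1, m2, m4}
AG ¬error: greatest fixpoint, start Z0 = {m0, m1, m2, m4}, keep only states in Sat with every successor in Z. Z1 = {m0, m1, m4}; fixed.
Sat(AG ¬error) = {m0, m1, m4}
E[error U AG ¬error]: least fixpoint, start Z0 = Sat(AG ¬error) = {m0, m1, m4}, add states in Sat(error) with some successor in Z. Already a fixed point.
Sat(E[error U AG ¬error]) = {m0, m1, m4}
EG E[error U AG ¬error]: greatest fixpoint, start Z0 = {m0, m1, m4}, keep only states in Sat with some successor in Z. Already a fixed point.
Sat(EG E[error U AG ¬error]) = {m0, m1, m4}
|Sat(EG E[error U AG ¬error])| = |{m0, m1, m4}| = 3.

3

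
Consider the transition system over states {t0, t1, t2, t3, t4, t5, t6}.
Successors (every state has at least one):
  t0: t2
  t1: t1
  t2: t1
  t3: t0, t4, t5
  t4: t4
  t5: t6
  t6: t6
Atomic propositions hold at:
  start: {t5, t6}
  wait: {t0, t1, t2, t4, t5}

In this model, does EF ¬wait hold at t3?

Yes

Sat(¬wait) = {t3, t6}
EF ¬wait: least fixpoint, start Z0 = {t3, t6}, add states with some successor in Z. Z1 = {t3, t5, t6}; fixed.
Sat(EF ¬wait) = {t3, t5, t6}
t3 ∈ Sat(EF ¬wait) = {t3, t5, t6}, so the formula holds at t3.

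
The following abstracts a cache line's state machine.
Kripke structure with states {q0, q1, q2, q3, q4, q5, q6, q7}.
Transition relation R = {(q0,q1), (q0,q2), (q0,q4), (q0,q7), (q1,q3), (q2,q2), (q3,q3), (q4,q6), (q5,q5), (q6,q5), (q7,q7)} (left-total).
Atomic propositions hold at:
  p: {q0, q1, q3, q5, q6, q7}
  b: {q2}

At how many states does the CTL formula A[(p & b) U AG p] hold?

Sat(p & b) = ∅
AG p: greatest fixpoint, start Z0 = {q0, q1, q3, q5, q6, q7}, keep only states in Sat with every successor in Z. Z1 = {q1, q3, q5, q6, q7}; fixed.
Sat(AG p) = {q1, q3, q5, q6, q7}
A[(p & b) U AG p]: least fixpoint, start Z0 = Sat(AG p) = {q1, q3, q5, q6, q7}, add states in Sat(p & b) with every successor in Z. Already a fixed point.
Sat(A[(p & b) U AG p]) = {q1, q3, q5, q6, q7}
|Sat(A[(p & b) U AG p])| = |{q1, q3, q5, q6, q7}| = 5.

5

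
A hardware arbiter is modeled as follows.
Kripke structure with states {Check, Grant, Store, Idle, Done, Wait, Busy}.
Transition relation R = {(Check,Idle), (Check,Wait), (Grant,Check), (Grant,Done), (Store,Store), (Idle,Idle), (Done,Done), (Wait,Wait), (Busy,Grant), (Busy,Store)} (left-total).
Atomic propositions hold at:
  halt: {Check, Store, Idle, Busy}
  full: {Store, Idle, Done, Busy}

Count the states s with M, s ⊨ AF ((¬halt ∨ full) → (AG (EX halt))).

3

Sat(¬halt) = {Grant, Done, Wait}
Sat(¬halt ∨ full) = {Grant, Store, Idle, Done, Wait, Busy}
Sat(EX halt) = {s : some successor in {Check, Store, Idle, Busy}} = {Check, Grant, Store, Idle, Busy}
AG (EX halt): greatest fixpoint, start Z0 = {Check, Grant, Store, Idle, Busy}, keep only states in Sat with every successor in Z. Z1 = {Store, Idle, Busy}; Z2 = {Store, Idle}; fixed.
Sat(AG (EX halt)) = {Store, Idle}
Sat((¬halt ∨ full) → (AG (EX halt))) = {Check, Store, Idle}
AF ((¬halt ∨ full) → (AG (EX halt))): least fixpoint, start Z0 = {Check, Store, Idle}, add states with every successor in Z. Already a fixed point.
Sat(AF ((¬halt ∨ full) → (AG (EX halt)))) = {Check, Store, Idle}
|Sat(AF ((¬halt ∨ full) → (AG (EX halt))))| = |{Check, Store, Idle}| = 3.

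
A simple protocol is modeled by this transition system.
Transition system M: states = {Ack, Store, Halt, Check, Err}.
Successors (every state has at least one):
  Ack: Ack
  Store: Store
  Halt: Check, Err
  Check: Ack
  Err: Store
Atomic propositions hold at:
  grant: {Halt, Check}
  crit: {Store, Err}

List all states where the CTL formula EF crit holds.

{Store, Halt, Err}

EF crit: least fixpoint, start Z0 = {Store, Err}, add states with some successor in Z. Z1 = {Store, Halt, Err}; fixed.
Sat(EF crit) = {Store, Halt, Err}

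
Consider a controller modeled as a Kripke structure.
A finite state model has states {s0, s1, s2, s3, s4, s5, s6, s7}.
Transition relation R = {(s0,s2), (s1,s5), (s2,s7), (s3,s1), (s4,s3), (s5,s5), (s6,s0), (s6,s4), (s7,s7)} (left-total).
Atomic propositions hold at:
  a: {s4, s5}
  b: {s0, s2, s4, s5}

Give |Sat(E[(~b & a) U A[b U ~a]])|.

7

Sat(~b) = {s1, s3, s6, s7}
Sat(~b & a) = ∅
Sat(~a) = {s0, s1, s2, s3, s6, s7}
A[b U ~a]: least fixpoint, start Z0 = Sat(~a) = {s0, s1, s2, s3, s6, s7}, add states in Sat(b) with every successor in Z. Z1 = {s0, s1, s2, s3, s4, s6, s7}; fixed.
Sat(A[b U ~a]) = {s0, s1, s2, s3, s4, s6, s7}
E[(~b & a) U A[b U ~a]]: least fixpoint, start Z0 = Sat(A[b U ~a]) = {s0, s1, s2, s3, s4, s6, s7}, add states in Sat(~b & a) with some successor in Z. Already a fixed point.
Sat(E[(~b & a) U A[b U ~a]]) = {s0, s1, s2, s3, s4, s6, s7}
|Sat(E[(~b & a) U A[b U ~a]])| = |{s0, s1, s2, s3, s4, s6, s7}| = 7.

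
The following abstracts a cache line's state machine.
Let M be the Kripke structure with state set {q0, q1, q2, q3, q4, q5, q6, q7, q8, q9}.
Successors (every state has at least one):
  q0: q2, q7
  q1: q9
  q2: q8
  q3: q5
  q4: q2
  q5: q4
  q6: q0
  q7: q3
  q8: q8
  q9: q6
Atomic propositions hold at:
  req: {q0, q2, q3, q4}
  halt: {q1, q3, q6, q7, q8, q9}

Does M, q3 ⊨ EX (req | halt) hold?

Sat(req | halt) = {q0, q1, q2, q3, q4, q6, q7, q8, q9}
Sat(EX (req | halt)) = {s : some successor in {q0, q1, q2, q3, q4, q6, q7, q8, q9}} = {q0, q1, q2, q4, q5, q6, q7, q8, q9}
q3 ∉ Sat(EX (req | halt)) = {q0, q1, q2, q4, q5, q6, q7, q8, q9}, so the formula does not hold at q3.

No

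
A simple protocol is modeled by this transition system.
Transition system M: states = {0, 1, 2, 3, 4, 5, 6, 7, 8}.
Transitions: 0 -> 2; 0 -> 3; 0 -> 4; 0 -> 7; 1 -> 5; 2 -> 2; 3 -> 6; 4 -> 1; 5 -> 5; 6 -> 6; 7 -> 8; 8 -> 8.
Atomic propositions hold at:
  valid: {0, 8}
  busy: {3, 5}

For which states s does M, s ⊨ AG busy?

AG busy: greatest fixpoint, start Z0 = {3, 5}, keep only states in Sat with every successor in Z. Z1 = {5}; fixed.
Sat(AG busy) = {5}

{5}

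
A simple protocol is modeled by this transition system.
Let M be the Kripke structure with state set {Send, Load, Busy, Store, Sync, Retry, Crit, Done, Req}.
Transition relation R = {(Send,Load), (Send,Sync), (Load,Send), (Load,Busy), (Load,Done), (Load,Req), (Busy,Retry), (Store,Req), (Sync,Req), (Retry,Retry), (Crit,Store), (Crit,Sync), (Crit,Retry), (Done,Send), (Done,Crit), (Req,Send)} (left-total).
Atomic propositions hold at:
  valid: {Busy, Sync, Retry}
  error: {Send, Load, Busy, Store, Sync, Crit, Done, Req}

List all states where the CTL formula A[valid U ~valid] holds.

Sat(~valid) = {Send, Load, Store, Crit, Done, Req}
A[valid U ~valid]: least fixpoint, start Z0 = Sat(~valid) = {Send, Load, Store, Crit, Done, Req}, add states in Sat(valid) with every successor in Z. Z1 = {Send, Load, Store, Sync, Crit, Done, Req}; fixed.
Sat(A[valid U ~valid]) = {Send, Load, Store, Sync, Crit, Done, Req}

{Send, Load, Store, Sync, Crit, Done, Req}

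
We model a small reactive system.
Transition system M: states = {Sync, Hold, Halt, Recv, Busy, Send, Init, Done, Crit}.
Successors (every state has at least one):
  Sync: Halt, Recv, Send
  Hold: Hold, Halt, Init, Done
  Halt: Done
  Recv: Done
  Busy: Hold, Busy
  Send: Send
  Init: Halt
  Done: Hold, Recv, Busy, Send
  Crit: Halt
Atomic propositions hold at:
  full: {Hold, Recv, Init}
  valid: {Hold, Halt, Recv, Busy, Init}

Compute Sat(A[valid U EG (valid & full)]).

{Hold}

Sat(valid & full) = {Hold, Recv, Init}
EG (valid & full): greatest fixpoint, start Z0 = {Hold, Recv, Init}, keep only states in Sat with some successor in Z. Z1 = {Hold}; fixed.
Sat(EG (valid & full)) = {Hold}
A[valid U EG (valid & full)]: least fixpoint, start Z0 = Sat(EG (valid & full)) = {Hold}, add states in Sat(valid) with every successor in Z. Already a fixed point.
Sat(A[valid U EG (valid & full)]) = {Hold}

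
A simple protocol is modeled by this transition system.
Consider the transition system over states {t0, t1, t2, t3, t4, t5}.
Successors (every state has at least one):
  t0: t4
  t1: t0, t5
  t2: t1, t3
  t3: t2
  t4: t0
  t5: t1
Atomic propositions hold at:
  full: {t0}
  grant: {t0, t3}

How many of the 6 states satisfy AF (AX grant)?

Sat(AX grant) = {s : every successor in {t0, t3}} = {t4}
AF (AX grant): least fixpoint, start Z0 = {t4}, add states with every successor in Z. Z1 = {t0, t4}; fixed.
Sat(AF (AX grant)) = {t0, t4}
|Sat(AF (AX grant))| = |{t0, t4}| = 2.

2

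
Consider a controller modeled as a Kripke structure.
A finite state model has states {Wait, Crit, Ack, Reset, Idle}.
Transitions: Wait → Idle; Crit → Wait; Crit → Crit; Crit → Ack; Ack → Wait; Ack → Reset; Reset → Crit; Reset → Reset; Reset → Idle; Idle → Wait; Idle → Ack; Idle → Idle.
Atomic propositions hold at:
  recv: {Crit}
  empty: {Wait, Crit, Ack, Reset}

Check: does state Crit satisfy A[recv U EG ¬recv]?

No

Sat(¬recv) = {Wait, Ack, Reset, Idle}
EG ¬recv: greatest fixpoint, start Z0 = {Wait, Ack, Reset, Idle}, keep only states in Sat with some successor in Z. Already a fixed point.
Sat(EG ¬recv) = {Wait, Ack, Reset, Idle}
A[recv U EG ¬recv]: least fixpoint, start Z0 = Sat(EG ¬recv) = {Wait, Ack, Reset, Idle}, add states in Sat(recv) with every successor in Z. Already a fixed point.
Sat(A[recv U EG ¬recv]) = {Wait, Ack, Reset, Idle}
Crit ∉ Sat(A[recv U EG ¬recv]) = {Wait, Ack, Reset, Idle}, so the formula does not hold at Crit.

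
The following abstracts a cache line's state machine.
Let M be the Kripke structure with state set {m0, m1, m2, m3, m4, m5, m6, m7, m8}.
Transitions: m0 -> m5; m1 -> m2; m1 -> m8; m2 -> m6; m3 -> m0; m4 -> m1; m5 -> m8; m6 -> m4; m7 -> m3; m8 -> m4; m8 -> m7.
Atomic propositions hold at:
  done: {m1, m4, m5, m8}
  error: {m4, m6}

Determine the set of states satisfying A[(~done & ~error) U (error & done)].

Sat(~done) = {m0, m2, m3, m6, m7}
Sat(~error) = {m0, m1, m2, m3, m5, m7, m8}
Sat(~done & ~error) = {m0, m2, m3, m7}
Sat(error & done) = {m4}
A[(~done & ~error) U (error & done)]: least fixpoint, start Z0 = Sat((error & done)) = {m4}, add states in Sat(~done & ~error) with every successor in Z. Already a fixed point.
Sat(A[(~done & ~error) U (error & done)]) = {m4}

{m4}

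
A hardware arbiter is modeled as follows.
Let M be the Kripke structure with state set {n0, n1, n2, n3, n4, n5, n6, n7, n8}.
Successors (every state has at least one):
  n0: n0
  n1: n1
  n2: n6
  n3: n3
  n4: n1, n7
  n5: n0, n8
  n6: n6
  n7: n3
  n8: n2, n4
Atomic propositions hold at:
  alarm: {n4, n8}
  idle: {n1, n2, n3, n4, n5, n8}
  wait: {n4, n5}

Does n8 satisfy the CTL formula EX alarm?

Yes

Sat(EX alarm) = {s : some successor in {n4, n8}} = {n5, n8}
n8 ∈ Sat(EX alarm) = {n5, n8}, so the formula holds at n8.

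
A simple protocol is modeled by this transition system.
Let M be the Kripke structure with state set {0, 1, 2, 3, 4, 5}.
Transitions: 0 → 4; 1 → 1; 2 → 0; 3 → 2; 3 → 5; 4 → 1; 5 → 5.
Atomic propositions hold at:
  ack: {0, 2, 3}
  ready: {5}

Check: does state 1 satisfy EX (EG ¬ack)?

Sat(¬ack) = {1, 4, 5}
EG ¬ack: greatest fixpoint, start Z0 = {1, 4, 5}, keep only states in Sat with some successor in Z. Already a fixed point.
Sat(EG ¬ack) = {1, 4, 5}
Sat(EX (EG ¬ack)) = {s : some successor in {1, 4, 5}} = {0, 1, 3, 4, 5}
1 ∈ Sat(EX (EG ¬ack)) = {0, 1, 3, 4, 5}, so the formula holds at 1.

Yes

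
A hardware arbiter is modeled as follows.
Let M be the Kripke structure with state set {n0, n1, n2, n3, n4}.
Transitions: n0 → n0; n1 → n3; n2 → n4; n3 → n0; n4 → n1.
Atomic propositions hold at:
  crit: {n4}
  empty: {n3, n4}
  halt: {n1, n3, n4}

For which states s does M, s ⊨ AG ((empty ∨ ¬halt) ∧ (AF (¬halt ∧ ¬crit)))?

{n0, n3}

Sat(¬halt) = {n0, n2}
Sat(empty ∨ ¬halt) = {n0, n2, n3, n4}
Sat(¬crit) = {n0, n1, n2, n3}
Sat(¬halt ∧ ¬crit) = {n0, n2}
AF (¬halt ∧ ¬crit): least fixpoint, start Z0 = {n0, n2}, add states with every successor in Z. Z1 = {n0, n2, n3}; Z2 = {n0, n1, n2, n3}; Z3 = {n0, n1, n2, n3, n4}; fixed.
Sat(AF (¬halt ∧ ¬crit)) = {n0, n1, n2, n3, n4}
Sat((empty ∨ ¬halt) ∧ (AF (¬halt ∧ ¬crit))) = {n0, n2, n3, n4}
AG ((empty ∨ ¬halt) ∧ (AF (¬halt ∧ ¬crit))): greatest fixpoint, start Z0 = {n0, n2, n3, n4}, keep only states in Sat with every successor in Z. Z1 = {n0, n2, n3}; Z2 = {n0, n3}; fixed.
Sat(AG ((empty ∨ ¬halt) ∧ (AF (¬halt ∧ ¬crit)))) = {n0, n3}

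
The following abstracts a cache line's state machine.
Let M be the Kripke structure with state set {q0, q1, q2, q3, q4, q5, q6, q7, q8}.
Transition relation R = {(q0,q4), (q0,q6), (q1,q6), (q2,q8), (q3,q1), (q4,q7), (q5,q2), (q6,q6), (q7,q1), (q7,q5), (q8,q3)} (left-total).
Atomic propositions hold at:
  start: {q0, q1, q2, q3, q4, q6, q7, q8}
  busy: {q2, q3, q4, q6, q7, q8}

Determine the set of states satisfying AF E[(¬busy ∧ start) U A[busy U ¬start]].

{q5}

Sat(¬busy) = {q0, q1, q5}
Sat(¬busy ∧ start) = {q0, q1}
Sat(¬start) = {q5}
A[busy U ¬start]: least fixpoint, start Z0 = Sat(¬start) = {q5}, add states in Sat(busy) with every successor in Z. Already a fixed point.
Sat(A[busy U ¬start]) = {q5}
E[(¬busy ∧ start) U A[busy U ¬start]]: least fixpoint, start Z0 = Sat(A[busy U ¬start]) = {q5}, add states in Sat(¬busy ∧ start) with some successor in Z. Already a fixed point.
Sat(E[(¬busy ∧ start) U A[busy U ¬start]]) = {q5}
AF E[(¬busy ∧ start) U A[busy U ¬start]]: least fixpoint, start Z0 = {q5}, add states with every successor in Z. Already a fixed point.
Sat(AF E[(¬busy ∧ start) U A[busy U ¬start]]) = {q5}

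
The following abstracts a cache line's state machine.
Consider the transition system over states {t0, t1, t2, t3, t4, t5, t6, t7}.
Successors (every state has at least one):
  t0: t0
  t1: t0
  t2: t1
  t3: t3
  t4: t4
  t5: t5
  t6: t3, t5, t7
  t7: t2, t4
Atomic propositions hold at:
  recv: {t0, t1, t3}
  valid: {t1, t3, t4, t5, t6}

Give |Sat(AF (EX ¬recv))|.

4

Sat(¬recv) = {t2, t4, t5, t6, t7}
Sat(EX ¬recv) = {s : some successor in {t2, t4, t5, t6, t7}} = {t4, t5, t6, t7}
AF (EX ¬recv): least fixpoint, start Z0 = {t4, t5, t6, t7}, add states with every successor in Z. Already a fixed point.
Sat(AF (EX ¬recv)) = {t4, t5, t6, t7}
|Sat(AF (EX ¬recv))| = |{t4, t5, t6, t7}| = 4.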